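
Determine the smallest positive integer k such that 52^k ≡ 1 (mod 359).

358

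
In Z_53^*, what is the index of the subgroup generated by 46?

ord(46) | φ(53) = 53 − 1 = 52 = 2^2 · 13.
Divisors of 52: 1, 2, 4, 13, 26, 52.
Evaluate successive powers at the divisors of 52:
46^1 ≡ 46
46^2 ≡ 49
46^4 ≡ 16
46^13 ≡ 1
Thus |⟨46⟩| = ord(46) = 13.
[(Z/53Z)^× : ⟨46⟩] = 52/13 = 4.

4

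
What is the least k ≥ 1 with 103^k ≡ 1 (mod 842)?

By Lagrange's theorem, ord_842(103) divides φ(842) = φ(2)·φ(421) = 1·420 = 420 = 2^2 · 3 · 5 · 7.
Divisors of 420: 1, 2, 3, 4, 5, 6, 7, 10, 12, 14, 15, 20, 21, 28, 30, 35, 42, 60, 70, 84, 105, 140, 210, 420.
Test each divisor d:
103^1 ≡ 103 (mod 842)
103^2 ≡ 505 (mod 842)
103^3 ≡ 653 (mod 842)
103^4 ≡ 741 (mod 842)
103^5 ≡ 543 (mod 842)
103^6 ≡ 357 (mod 842)
103^7 ≡ 565 (mod 842)
103^10 ≡ 149 (mod 842)
103^12 ≡ 307 (mod 842)
103^14 ≡ 107 (mod 842)
103^15 ≡ 75 (mod 842)
103^20 ≡ 309 (mod 842)
103^21 ≡ 673 (mod 842)
103^28 ≡ 503 (mod 842)
103^30 ≡ 573 (mod 842)
103^35 ≡ 441 (mod 842)
103^42 ≡ 775 (mod 842)
103^60 ≡ 791 (mod 842)
103^70 ≡ 821 (mod 842)
103^84 ≡ 279 (mod 842)
103^105 ≡ 1 (mod 842) ✓
The smallest such exponent is 105, so the order of 103 is 105.

105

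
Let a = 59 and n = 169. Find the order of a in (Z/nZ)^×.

156

Since 59 ∈ (Z/169Z)^×, its order divides φ(169) = φ(13^2) = 13·(13−1) = 156 = 2^2 · 3 · 13.
Divisors of 156: 1, 2, 3, 4, 6, 12, 13, 26, 39, 52, 78, 156.
Evaluate successive powers at the divisors of 156:
59^1 ≡ 59 (mod 169)
59^2 ≡ 101 (mod 169)
59^3 ≡ 44 (mod 169)
59^4 ≡ 61 (mod 169)
59^6 ≡ 77 (mod 169)
59^12 ≡ 14 (mod 169)
59^13 ≡ 150 (mod 169)
59^26 ≡ 23 (mod 169)
59^39 ≡ 70 (mod 169)
59^52 ≡ 22 (mod 169)
59^78 ≡ 168 (mod 169)
59^156 ≡ 1 (mod 169) ✓
So ord_169(59) = 156.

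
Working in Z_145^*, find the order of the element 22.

28

Since 22 ∈ (Z/145Z)^×, its order divides φ(145) = φ(5·29) = (5−1)·(29−1) = 4·28 = 112 = 2^4 · 7.
Divisors of 112: 1, 2, 4, 7, 8, 14, 16, 28, 56, 112.
Compute 22^d (mod 145) for the divisors d until we hit 1:
22^1 ≡ 22 (mod 145)
22^2 ≡ 49 (mod 145)
22^4 ≡ 81 (mod 145)
22^7 ≡ 28 (mod 145)
22^8 ≡ 36 (mod 145)
22^14 ≡ 59 (mod 145)
22^16 ≡ 136 (mod 145)
22^28 ≡ 1 (mod 145) ✓
Hence ord(22) = 28.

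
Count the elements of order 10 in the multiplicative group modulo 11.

φ(11) = 11 − 1 = 10 = 2 · 5.
In a cyclic group of order 10, there are φ(d) elements of order d for each divisor d of 10, and zero for non-divisors.
10 = 2 · 5 divides 10, and φ(10) = 4.

4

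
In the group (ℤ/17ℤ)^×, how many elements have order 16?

φ(17) = 17 − 1 = 16 = 2^4.
Since (Z/17Z)^× is cyclic of order 16, the number of elements of order d is φ(d) when d | 16 and 0 otherwise.
16 = 2^4 divides 16, and φ(16) = 8.

8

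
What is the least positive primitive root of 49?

φ(49) = φ(7^2) = 7·(7−1) = 42 = 2 · 3 · 7.
Test candidates g = 2, 3, … against the prime factors q ∈ {2, 3, 7} of φ(49): g is a generator iff g^(42/q) ≢ 1 for every such q.
g = 2: 2^21 ≡ 1 — hits 1, so not a primitive root.
g = 3: 3^21 ≡ 48; 3^14 ≡ 30; 3^6 ≡ 43 — none is 1, so 3 is a primitive root.
So 3 is the smallest generator of (Z/49Z)^×.

3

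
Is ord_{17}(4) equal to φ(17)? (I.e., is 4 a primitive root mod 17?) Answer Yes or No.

No

φ(17) = 17 − 1 = 16 = 2^4.
4 is a primitive root mod 17 iff 4^(φ(17)/q) ≢ 1 for every prime q | φ(17), i.e. q ∈ {2}.
4^8 ≡ 1 (mod 17)  [q = 2: ≡ 1 ✗]
The check at q = 2 fails, so 4 generates a proper subgroup.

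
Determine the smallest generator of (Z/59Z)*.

φ(59) = 59 − 1 = 58 = 2 · 29.
g is a primitive root iff g^(58/q) ≢ 1 (mod 59) for each prime q ∈ {2, 29}.
g = 2: 2^29 ≡ 58; 2^2 ≡ 4 — none is 1, so 2 is a primitive root.
Hence the least primitive root of 59 is 2.

2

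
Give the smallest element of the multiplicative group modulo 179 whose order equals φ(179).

φ(179) = 179 − 1 = 178 = 2 · 89.
Test candidates g = 2, 3, … against the prime factors q ∈ {2, 89} of φ(179): g is a generator iff g^(178/q) ≢ 1 for every such q.
g = 2: 2^89 ≡ 178; 2^2 ≡ 4 — none is 1, so 2 is a primitive root.
So 2 is the smallest generator of (Z/179Z)^×.

2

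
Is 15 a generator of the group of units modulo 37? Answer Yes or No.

Yes

φ(37) = 37 − 1 = 36 = 2^2 · 3^2.
It suffices to check that the order of 15 is not a proper divisor of 36: compute 15^(36/q) for q ∈ {2, 3}.
15^18 ≡ 36 (mod 37)  [q = 2: ≢ 1 ✓]
15^12 ≡ 26 (mod 37)  [q = 3: ≢ 1 ✓]
All checks pass, so 15 has order 36 and is a primitive root modulo 37.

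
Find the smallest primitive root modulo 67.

2

φ(67) = 67 − 1 = 66 = 2 · 3 · 11.
Test candidates g = 2, 3, … against the prime factors q ∈ {2, 3, 11} of φ(67): g is a generator iff g^(66/q) ≢ 1 for every such q.
g = 2: 2^33 ≡ 66; 2^22 ≡ 37; 2^6 ≡ 64 — none is 1, so 2 is a primitive root.
The smallest primitive root modulo 67 is 2.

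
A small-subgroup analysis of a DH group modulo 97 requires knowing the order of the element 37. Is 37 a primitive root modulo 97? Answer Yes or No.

Yes

φ(97) = 97 − 1 = 96 = 2^5 · 3.
An element g generates (Z/97Z)^× iff g^(96/q) ≢ 1 (mod 97) for each prime q ∈ {2, 3}.
37^48 ≡ 96 (mod 97)  [q = 2: ≢ 1 ✓]
37^32 ≡ 35 (mod 97)  [q = 3: ≢ 1 ✓]
All checks pass, so 37 has order 96 and is a primitive root modulo 97.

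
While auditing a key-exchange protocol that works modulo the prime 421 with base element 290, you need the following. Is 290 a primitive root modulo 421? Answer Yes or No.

φ(421) = 421 − 1 = 420 = 2^2 · 3 · 5 · 7.
An element g generates (Z/421Z)^× iff g^(420/q) ≢ 1 (mod 421) for each prime q ∈ {2, 3, 5, 7}.
290^210 ≡ 1 (mod 421)  [q = 2: ≡ 1 ✗]
290^140 ≡ 1 (mod 421)  [q = 3: ≡ 1 ✗]
290^84 ≡ 252 (mod 421)  [q = 5: ≢ 1 ✓]
290^60 ≡ 33 (mod 421)  [q = 7: ≢ 1 ✓]
Since 290^210 ≡ 1, the order of 290 divides 210 < 420, so 290 is not a primitive root.

No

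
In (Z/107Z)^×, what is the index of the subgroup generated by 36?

By Lagrange's theorem, ord_107(36) divides φ(107) = 107 − 1 = 106 = 2 · 53.
Divisors of 106: 1, 2, 53, 106.
Test each divisor d:
36^1 ≡ 36 (mod 107)
36^2 ≡ 12 (mod 107)
36^53 ≡ 1 (mod 107) ✓
Thus |⟨36⟩| = ord(36) = 53.
[(Z/107Z)^× : ⟨36⟩] = 106/53 = 2.

2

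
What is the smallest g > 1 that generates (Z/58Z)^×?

3

φ(58) = φ(2)·φ(29) = 1·28 = 28 = 2^2 · 7.
g is a primitive root iff g^(28/q) ≢ 1 (mod 58) for each prime q ∈ {2, 7}.
g = 2: gcd(2, 58) = 2 > 1, not a unit — skip.
g = 3: 3^14 ≡ 57; 3^4 ≡ 23 — none is 1, so 3 is a primitive root.
So 3 is the smallest generator of (Z/58Z)^×.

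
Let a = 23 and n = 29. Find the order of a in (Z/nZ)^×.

The order of 23 must divide φ(29) = 29 − 1 = 28 = 2^2 · 7.
Divisors of 28: 1, 2, 4, 7, 14, 28.
Evaluate successive powers at the divisors of 28:
23^1 ≡ 23
23^2 ≡ 7
23^4 ≡ 20
23^7 ≡ 1
Hence ord(23) = 7.

7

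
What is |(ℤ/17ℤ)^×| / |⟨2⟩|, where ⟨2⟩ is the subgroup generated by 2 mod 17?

By Lagrange's theorem, ord_17(2) divides φ(17) = 17 − 1 = 16 = 2^4.
Divisors of 16: 1, 2, 4, 8, 16.
Compute 2^d (mod 17) for the divisors d until we hit 1:
2^1 ≡ 2 (mod 17)
2^2 ≡ 4 (mod 17)
2^4 ≡ 16 (mod 17)
2^8 ≡ 1 (mod 17) ✓
Thus |⟨2⟩| = ord(2) = 8.
Index = |(Z/17Z)^×| / |⟨2⟩| = 16 / 8 = 2.

2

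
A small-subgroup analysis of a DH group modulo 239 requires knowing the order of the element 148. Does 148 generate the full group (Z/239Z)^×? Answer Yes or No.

Yes

φ(239) = 239 − 1 = 238 = 2 · 7 · 17.
Test 148^(238/q) mod 239 for each prime factor q of 238:
148^119 ≡ 238 (mod 239)  [q = 2: ≢ 1 ✓]
148^34 ≡ 98 (mod 239)  [q = 7: ≢ 1 ✓]
148^14 ≡ 6 (mod 239)  [q = 17: ≢ 1 ✓]
None equal 1, so ord_239(148) = 238: 148 is a primitive root.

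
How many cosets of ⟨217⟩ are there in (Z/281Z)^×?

The order of 217 must divide φ(281) = 281 − 1 = 280 = 2^3 · 5 · 7.
Divisors of 280: 1, 2, 4, 5, 7, 8, 10, 14, 20, 28, 35, 40, 56, 70, 140, 280.
Evaluate successive powers at the divisors of 280:
217^1 ≡ 217 (mod 281)
217^2 ≡ 162 (mod 281)
217^4 ≡ 111 (mod 281)
217^5 ≡ 202 (mod 281)
217^7 ≡ 128 (mod 281)
217^8 ≡ 238 (mod 281)
217^10 ≡ 59 (mod 281)
217^14 ≡ 86 (mod 281)
217^20 ≡ 109 (mod 281)
217^28 ≡ 90 (mod 281)
217^35 ≡ 280 (mod 281)
217^40 ≡ 79 (mod 281)
217^56 ≡ 232 (mod 281)
217^70 ≡ 1 (mod 281) ✓
So ord_281(217) = 70, hence |⟨217⟩| = 70.
The index is φ(281) / ord(217) = 280 / 70 = 4.

4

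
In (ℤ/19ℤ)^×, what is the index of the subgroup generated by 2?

Since 2 ∈ (Z/19Z)^×, its order divides φ(19) = 19 − 1 = 18 = 2 · 3^2.
Divisors of 18: 1, 2, 3, 6, 9, 18.
Test each divisor d:
2^1 ≡ 2
2^2 ≡ 4
2^3 ≡ 8
2^6 ≡ 7
2^9 ≡ 18
2^18 ≡ 1
So ord_19(2) = 18, hence |⟨2⟩| = 18.
[(Z/19Z)^× : ⟨2⟩] = 18/18 = 1.

1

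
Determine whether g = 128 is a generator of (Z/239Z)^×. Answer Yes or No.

No

φ(239) = 239 − 1 = 238 = 2 · 7 · 17.
128 is a primitive root mod 239 iff 128^(φ(239)/q) ≢ 1 for every prime q | φ(239), i.e. q ∈ {2, 7, 17}.
128^119 ≡ 1 (mod 239)  [q = 2: ≡ 1 ✗]
128^34 ≡ 1 (mod 239)  [q = 7: ≡ 1 ✗]
128^14 ≡ 36 (mod 239)  [q = 17: ≢ 1 ✓]
The check at q = 2 fails, so 128 generates a proper subgroup.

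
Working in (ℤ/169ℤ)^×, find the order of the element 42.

39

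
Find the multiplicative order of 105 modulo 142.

ord(105) | φ(142) = φ(2)·φ(71) = 1·70 = 70 = 2 · 5 · 7.
Divisors of 70: 1, 2, 5, 7, 10, 14, 35, 70.
Compute 105^d (mod 142) for the divisors d until we hit 1:
105^1 ≡ 105 (mod 142)
105^2 ≡ 91 (mod 142)
105^5 ≡ 39 (mod 142)
105^7 ≡ 141 (mod 142)
105^10 ≡ 101 (mod 142)
105^14 ≡ 1 (mod 142) ✓
The smallest such exponent is 14, so the order of 105 is 14.

14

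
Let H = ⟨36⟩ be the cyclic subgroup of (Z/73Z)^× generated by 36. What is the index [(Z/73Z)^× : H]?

ord(36) | φ(73) = 73 − 1 = 72 = 2^3 · 3^2.
Divisors of 72: 1, 2, 3, 4, 6, 8, 9, 12, 18, 24, 36, 72.
Check 36^d mod 73 for each divisor in increasing order:
36^1 ≡ 36
36^2 ≡ 55
36^3 ≡ 9
36^4 ≡ 32
36^6 ≡ 8
36^8 ≡ 2
36^9 ≡ 72
36^12 ≡ 64
36^18 ≡ 1
Thus |⟨36⟩| = ord(36) = 18.
Index = |(Z/73Z)^×| / |⟨36⟩| = 72 / 18 = 4.

4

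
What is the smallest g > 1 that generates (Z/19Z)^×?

2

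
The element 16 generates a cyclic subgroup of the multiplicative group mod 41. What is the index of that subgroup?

8

Since 16 ∈ (Z/41Z)^×, its order divides φ(41) = 41 − 1 = 40 = 2^3 · 5.
Divisors of 40: 1, 2, 4, 5, 8, 10, 20, 40.
Check 16^d mod 41 for each divisor in increasing order:
16^1 ≡ 16
16^2 ≡ 10
16^4 ≡ 18
16^5 ≡ 1
So ord_41(16) = 5, hence |⟨16⟩| = 5.
The index is φ(41) / ord(16) = 40 / 5 = 8.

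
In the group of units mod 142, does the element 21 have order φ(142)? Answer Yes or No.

Yes

φ(142) = φ(2)·φ(71) = 1·70 = 70 = 2 · 5 · 7.
21 is a primitive root mod 142 iff 21^(φ(142)/q) ≢ 1 for every prime q | φ(142), i.e. q ∈ {2, 5, 7}.
21^35 ≡ 141 (mod 142)  [q = 2: ≢ 1 ✓]
21^14 ≡ 5 (mod 142)  [q = 5: ≢ 1 ✓]
21^10 ≡ 101 (mod 142)  [q = 7: ≢ 1 ✓]
All checks pass, so 21 has order 70 and is a primitive root modulo 142.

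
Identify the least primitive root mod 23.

5

φ(23) = 23 − 1 = 22 = 2 · 11.
g is a primitive root iff g^(22/q) ≢ 1 (mod 23) for each prime q ∈ {2, 11}.
g = 2: 2^11 ≡ 1 — hits 1, so not a primitive root.
g = 3: 3^11 ≡ 1 — hits 1, so not a primitive root.
g = 4: 4^11 ≡ 1 — hits 1, so not a primitive root.
g = 5: 5^11 ≡ 22; 5^2 ≡ 2 — none is 1, so 5 is a primitive root.
So 5 is the smallest generator of (Z/23Z)^×.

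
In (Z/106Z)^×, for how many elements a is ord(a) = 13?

12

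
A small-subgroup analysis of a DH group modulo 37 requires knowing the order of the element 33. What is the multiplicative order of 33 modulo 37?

9

By Lagrange's theorem, ord_37(33) divides φ(37) = 37 − 1 = 36 = 2^2 · 3^2.
Divisors of 36: 1, 2, 3, 4, 6, 9, 12, 18, 36.
Compute 33^d (mod 37) for the divisors d until we hit 1:
33^1 ≡ 33 (mod 37)
33^2 ≡ 16 (mod 37)
33^3 ≡ 10 (mod 37)
33^4 ≡ 34 (mod 37)
33^6 ≡ 26 (mod 37)
33^9 ≡ 1 (mod 37) ✓
Hence ord(33) = 9.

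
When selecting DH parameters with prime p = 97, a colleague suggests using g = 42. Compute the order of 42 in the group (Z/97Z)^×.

32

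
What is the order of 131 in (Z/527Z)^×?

240

By Lagrange's theorem, ord_527(131) divides φ(527) = φ(17·31) = (17−1)·(31−1) = 16·30 = 480 = 2^5 · 3 · 5.
Divisors of 480: 1, 2, 3, 4, 5, 6, 8, 10, 12, 15, 16, 20, 24, 30, 32, 40, 48, 60, 80, 96, 120, 160, 240, 480.
Compute 131^d (mod 527) for the divisors d until we hit 1:
131^1 ≡ 131
131^2 ≡ 297
131^3 ≡ 436
131^4 ≡ 200
131^5 ≡ 377
131^6 ≡ 376
131^8 ≡ 475
131^10 ≡ 366
131^12 ≡ 140
131^15 ≡ 435
131^16 ≡ 69
131^20 ≡ 98
131^24 ≡ 101
131^30 ≡ 32
131^32 ≡ 18
131^40 ≡ 118
131^48 ≡ 188
131^60 ≡ 497
131^80 ≡ 222
131^96 ≡ 35
131^120 ≡ 373
131^160 ≡ 273
131^240 ≡ 1
Therefore the multiplicative order of 131 modulo 527 is 240.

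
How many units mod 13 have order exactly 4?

2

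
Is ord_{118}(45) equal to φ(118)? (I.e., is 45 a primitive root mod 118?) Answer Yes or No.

No

φ(118) = φ(2)·φ(59) = 1·58 = 58 = 2 · 29.
An element g generates (Z/118Z)^× iff g^(58/q) ≢ 1 (mod 118) for each prime q ∈ {2, 29}.
45^29 ≡ 1 (mod 118)  [q = 2: ≡ 1 ✗]
45^2 ≡ 19 (mod 118)  [q = 29: ≢ 1 ✓]
45^29 ≡ 1 shows ord(45) | 29, strictly less than φ(118); not a primitive root.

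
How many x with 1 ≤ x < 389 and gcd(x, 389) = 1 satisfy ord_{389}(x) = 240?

0

φ(389) = 389 − 1 = 388 = 2^2 · 97.
In a cyclic group of order 388, there are φ(d) elements of order d for each divisor d of 388, and zero for non-divisors.
240 does not divide 388, so no element of (Z/389Z)^× has order 240.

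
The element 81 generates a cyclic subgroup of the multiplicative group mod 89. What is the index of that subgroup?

The order of 81 must divide φ(89) = 89 − 1 = 88 = 2^3 · 11.
Divisors of 88: 1, 2, 4, 8, 11, 22, 44, 88.
Check 81^d mod 89 for each divisor in increasing order:
81^1 ≡ 81 (mod 89)
81^2 ≡ 64 (mod 89)
81^4 ≡ 2 (mod 89)
81^8 ≡ 4 (mod 89)
81^11 ≡ 88 (mod 89)
81^22 ≡ 1 (mod 89) ✓
Thus |⟨81⟩| = ord(81) = 22.
[(Z/89Z)^× : ⟨81⟩] = 88/22 = 4.

4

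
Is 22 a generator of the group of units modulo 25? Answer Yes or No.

φ(25) = φ(5^2) = 5·(5−1) = 20 = 2^2 · 5.
Test 22^(20/q) mod 25 for each prime factor q of 20:
22^10 ≡ 24 (mod 25)  [q = 2: ≢ 1 ✓]
22^4 ≡ 6 (mod 25)  [q = 5: ≢ 1 ✓]
None equal 1, so ord_25(22) = 20: 22 is a primitive root.

Yes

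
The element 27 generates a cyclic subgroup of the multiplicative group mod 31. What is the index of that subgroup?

3

By Lagrange's theorem, ord_31(27) divides φ(31) = 31 − 1 = 30 = 2 · 3 · 5.
Divisors of 30: 1, 2, 3, 5, 6, 10, 15, 30.
Check 27^d mod 31 for each divisor in increasing order:
27^1 ≡ 27
27^2 ≡ 16
27^3 ≡ 29
27^5 ≡ 30
27^6 ≡ 4
27^10 ≡ 1
The order of 27 is 10, so the subgroup it generates has 10 elements.
Index = |(Z/31Z)^×| / |⟨27⟩| = 30 / 10 = 3.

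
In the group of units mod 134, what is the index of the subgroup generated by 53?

By Lagrange's theorem, ord_134(53) divides φ(134) = φ(2)·φ(67) = 1·66 = 66 = 2 · 3 · 11.
Divisors of 66: 1, 2, 3, 6, 11, 22, 33, 66.
Check 53^d mod 134 for each divisor in increasing order:
53^1 ≡ 53 (mod 134)
53^2 ≡ 129 (mod 134)
53^3 ≡ 3 (mod 134)
53^6 ≡ 9 (mod 134)
53^11 ≡ 133 (mod 134)
53^22 ≡ 1 (mod 134) ✓
Thus |⟨53⟩| = ord(53) = 22.
Index = |(Z/134Z)^×| / |⟨53⟩| = 66 / 22 = 3.

3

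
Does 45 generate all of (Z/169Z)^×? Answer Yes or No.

φ(169) = φ(13^2) = 13·(13−1) = 156 = 2^2 · 3 · 13.
It suffices to check that the order of 45 is not a proper divisor of 156: compute 45^(156/q) for q ∈ {2, 3, 13}.
45^78 ≡ 168 (mod 169)  [q = 2: ≢ 1 ✓]
45^52 ≡ 22 (mod 169)  [q = 3: ≢ 1 ✓]
45^12 ≡ 53 (mod 169)  [q = 13: ≢ 1 ✓]
None equal 1, so ord_169(45) = 156: 45 is a primitive root.

Yes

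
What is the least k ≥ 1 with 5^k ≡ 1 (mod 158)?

39

ord(5) | φ(158) = φ(2)·φ(79) = 1·78 = 78 = 2 · 3 · 13.
Divisors of 78: 1, 2, 3, 6, 13, 26, 39, 78.
Check 5^d mod 158 for each divisor in increasing order:
5^1 ≡ 5 (mod 158)
5^2 ≡ 25 (mod 158)
5^3 ≡ 125 (mod 158)
5^6 ≡ 141 (mod 158)
5^13 ≡ 23 (mod 158)
5^26 ≡ 55 (mod 158)
5^39 ≡ 1 (mod 158) ✓
The smallest such exponent is 39, so the order of 5 is 39.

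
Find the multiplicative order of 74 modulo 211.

30

The order of 74 must divide φ(211) = 211 − 1 = 210 = 2 · 3 · 5 · 7.
Divisors of 210: 1, 2, 3, 5, 6, 7, 10, 14, 15, 21, 30, 35, 42, 70, 105, 210.
Check 74^d mod 211 for each divisor in increasing order:
74^1 ≡ 74
74^2 ≡ 201
74^3 ≡ 104
74^5 ≡ 15
74^6 ≡ 55
74^7 ≡ 61
74^10 ≡ 14
74^14 ≡ 134
74^15 ≡ 210
74^21 ≡ 156
74^30 ≡ 1
Hence ord(74) = 30.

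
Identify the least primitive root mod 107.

φ(107) = 107 − 1 = 106 = 2 · 53.
Test candidates g = 2, 3, … against the prime factors q ∈ {2, 53} of φ(107): g is a generator iff g^(106/q) ≢ 1 for every such q.
g = 2: 2^53 ≡ 106; 2^2 ≡ 4 — none is 1, so 2 is a primitive root.
The smallest primitive root modulo 107 is 2.

2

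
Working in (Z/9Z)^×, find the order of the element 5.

6

The order of 5 must divide φ(9) = φ(3^2) = 3·(3−1) = 6 = 2 · 3.
Divisors of 6: 1, 2, 3, 6.
Compute 5^d (mod 9) for the divisors d until we hit 1:
5^1 ≡ 5
5^2 ≡ 7
5^3 ≡ 8
5^6 ≡ 1
Therefore the multiplicative order of 5 modulo 9 is 6.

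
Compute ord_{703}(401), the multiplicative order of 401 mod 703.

36

ord(401) | φ(703) = φ(19·37) = (19−1)·(37−1) = 18·36 = 648 = 2^3 · 3^4.
Divisors of 648: 1, 2, 3, 4, 6, 8, 9, 12, 18, 24, 27, 36, 54, 72, 81, 108, 162, 216, 324, 648.
Check 401^d mod 703 for each divisor in increasing order:
401^1 ≡ 401
401^2 ≡ 517
401^3 ≡ 635
401^4 ≡ 149
401^6 ≡ 406
401^8 ≡ 408
401^9 ≡ 512
401^12 ≡ 334
401^18 ≡ 628
401^24 ≡ 482
401^27 ≡ 265
401^36 ≡ 1
The smallest such exponent is 36, so the order of 401 is 36.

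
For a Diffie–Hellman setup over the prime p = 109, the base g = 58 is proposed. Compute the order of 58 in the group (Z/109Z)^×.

108

By Lagrange's theorem, ord_109(58) divides φ(109) = 109 − 1 = 108 = 2^2 · 3^3.
Divisors of 108: 1, 2, 3, 4, 6, 9, 12, 18, 27, 36, 54, 108.
Compute 58^d (mod 109) for the divisors d until we hit 1:
58^1 ≡ 58
58^2 ≡ 94
58^3 ≡ 2
58^4 ≡ 7
58^6 ≡ 4
58^9 ≡ 8
58^12 ≡ 16
58^18 ≡ 64
58^27 ≡ 76
58^36 ≡ 63
58^54 ≡ 108
58^108 ≡ 1
So ord_109(58) = 108.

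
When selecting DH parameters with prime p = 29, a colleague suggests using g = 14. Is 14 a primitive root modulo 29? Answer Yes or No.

Yes

φ(29) = 29 − 1 = 28 = 2^2 · 7.
It suffices to check that the order of 14 is not a proper divisor of 28: compute 14^(28/q) for q ∈ {2, 7}.
14^14 ≡ 28 (mod 29)  [q = 2: ≢ 1 ✓]
14^4 ≡ 20 (mod 29)  [q = 7: ≢ 1 ✓]
None equal 1, so ord_29(14) = 28: 14 is a primitive root.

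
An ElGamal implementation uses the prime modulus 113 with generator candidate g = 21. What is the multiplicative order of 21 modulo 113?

By Lagrange's theorem, ord_113(21) divides φ(113) = 113 − 1 = 112 = 2^4 · 7.
Divisors of 112: 1, 2, 4, 7, 8, 14, 16, 28, 56, 112.
Test each divisor d:
21^1 ≡ 21
21^2 ≡ 102
21^4 ≡ 8
21^7 ≡ 73
21^8 ≡ 64
21^14 ≡ 18
21^16 ≡ 28
21^28 ≡ 98
21^56 ≡ 112
21^112 ≡ 1
Therefore the multiplicative order of 21 modulo 113 is 112.

112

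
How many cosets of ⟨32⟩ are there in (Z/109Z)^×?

3

By Lagrange's theorem, ord_109(32) divides φ(109) = 109 − 1 = 108 = 2^2 · 3^3.
Divisors of 108: 1, 2, 3, 4, 6, 9, 12, 18, 27, 36, 54, 108.
Evaluate successive powers at the divisors of 108:
32^1 ≡ 32 (mod 109)
32^2 ≡ 43 (mod 109)
32^3 ≡ 68 (mod 109)
32^4 ≡ 105 (mod 109)
32^6 ≡ 46 (mod 109)
32^9 ≡ 76 (mod 109)
32^12 ≡ 45 (mod 109)
32^18 ≡ 108 (mod 109)
32^27 ≡ 33 (mod 109)
32^36 ≡ 1 (mod 109) ✓
The order of 32 is 36, so the subgroup it generates has 36 elements.
Index = |(Z/109Z)^×| / |⟨32⟩| = 108 / 36 = 3.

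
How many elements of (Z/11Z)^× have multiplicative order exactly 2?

1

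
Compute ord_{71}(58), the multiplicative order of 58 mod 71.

ord(58) | φ(71) = 71 − 1 = 70 = 2 · 5 · 7.
Divisors of 70: 1, 2, 5, 7, 10, 14, 35, 70.
Check 58^d mod 71 for each divisor in increasing order:
58^1 ≡ 58
58^2 ≡ 27
58^5 ≡ 37
58^7 ≡ 5
58^10 ≡ 20
58^14 ≡ 25
58^35 ≡ 1
So ord_71(58) = 35.

35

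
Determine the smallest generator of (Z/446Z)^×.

φ(446) = φ(2)·φ(223) = 1·222 = 222 = 2 · 3 · 37.
g is a primitive root iff g^(222/q) ≢ 1 (mod 446) for each prime q ∈ {2, 3, 37}.
g = 2: gcd(2, 446) = 2 > 1, not a unit — skip.
g = 3: 3^111 ≡ 445; 3^74 ≡ 183; 3^6 ≡ 283 — none is 1, so 3 is a primitive root.
Hence the least primitive root of 446 is 3.

3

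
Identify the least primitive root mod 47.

5

φ(47) = 47 − 1 = 46 = 2 · 23.
g is a primitive root iff g^(46/q) ≢ 1 (mod 47) for each prime q ∈ {2, 23}.
g = 2: 2^23 ≡ 1 — hits 1, so not a primitive root.
g = 3: 3^23 ≡ 1 — hits 1, so not a primitive root.
g = 4: 4^23 ≡ 1 — hits 1, so not a primitive root.
g = 5: 5^23 ≡ 46; 5^2 ≡ 25 — none is 1, so 5 is a primitive root.
Hence the least primitive root of 47 is 5.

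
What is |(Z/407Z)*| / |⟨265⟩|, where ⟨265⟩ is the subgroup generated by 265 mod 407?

90

Since 265 ∈ (Z/407Z)^×, its order divides φ(407) = φ(11·37) = (11−1)·(37−1) = 10·36 = 360 = 2^3 · 3^2 · 5.
Divisors of 360: 1, 2, 3, 4, 5, 6, 8, 9, 10, 12, 15, 18, 20, 24, 30, 36, 40, 45, 60, 72, 90, 120, 180, 360.
Compute 265^d (mod 407) for the divisors d until we hit 1:
265^1 ≡ 265 (mod 407)
265^2 ≡ 221 (mod 407)
265^3 ≡ 364 (mod 407)
265^4 ≡ 1 (mod 407) ✓
The order of 265 is 4, so the subgroup it generates has 4 elements.
[(Z/407Z)^× : ⟨265⟩] = 360/4 = 90.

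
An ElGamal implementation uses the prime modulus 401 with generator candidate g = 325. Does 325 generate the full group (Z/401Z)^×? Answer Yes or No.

φ(401) = 401 − 1 = 400 = 2^4 · 5^2.
325 is a primitive root mod 401 iff 325^(φ(401)/q) ≢ 1 for every prime q | φ(401), i.e. q ∈ {2, 5}.
325^200 ≡ 400 (mod 401)  [q = 2: ≢ 1 ✓]
325^80 ≡ 1 (mod 401)  [q = 5: ≡ 1 ✗]
325^80 ≡ 1 shows ord(325) | 80, strictly less than φ(401); not a primitive root.

No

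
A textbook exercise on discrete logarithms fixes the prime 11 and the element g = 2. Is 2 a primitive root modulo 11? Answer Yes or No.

Yes

φ(11) = 11 − 1 = 10 = 2 · 5.
2 is a primitive root mod 11 iff 2^(φ(11)/q) ≢ 1 for every prime q | φ(11), i.e. q ∈ {2, 5}.
2^5 ≡ 10 (mod 11)  [q = 2: ≢ 1 ✓]
2^2 ≡ 4 (mod 11)  [q = 5: ≢ 1 ✓]
All checks pass, so 2 has order 10 and is a primitive root modulo 11.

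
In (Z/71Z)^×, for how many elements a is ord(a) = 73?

0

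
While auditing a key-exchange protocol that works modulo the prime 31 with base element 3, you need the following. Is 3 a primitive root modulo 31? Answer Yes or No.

φ(31) = 31 − 1 = 30 = 2 · 3 · 5.
It suffices to check that the order of 3 is not a proper divisor of 30: compute 3^(30/q) for q ∈ {2, 3, 5}.
3^15 ≡ 30 (mod 31)  [q = 2: ≢ 1 ✓]
3^10 ≡ 25 (mod 31)  [q = 3: ≢ 1 ✓]
3^6 ≡ 16 (mod 31)  [q = 5: ≢ 1 ✓]
Every test exponent gives a nontrivial residue, hence 3 generates the full group.

Yes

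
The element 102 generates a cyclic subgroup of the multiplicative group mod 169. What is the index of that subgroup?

1

The order of 102 must divide φ(169) = φ(13^2) = 13·(13−1) = 156 = 2^2 · 3 · 13.
Divisors of 156: 1, 2, 3, 4, 6, 12, 13, 26, 39, 52, 78, 156.
Check 102^d mod 169 for each divisor in increasing order:
102^1 ≡ 102 (mod 169)
102^2 ≡ 95 (mod 169)
102^3 ≡ 57 (mod 169)
102^4 ≡ 68 (mod 169)
102^6 ≡ 38 (mod 169)
102^12 ≡ 92 (mod 169)
102^13 ≡ 89 (mod 169)
102^26 ≡ 147 (mod 169)
102^39 ≡ 70 (mod 169)
102^52 ≡ 146 (mod 169)
102^78 ≡ 168 (mod 169)
102^156 ≡ 1 (mod 169) ✓
The order of 102 is 156, so the subgroup it generates has 156 elements.
The index is φ(169) / ord(102) = 156 / 156 = 1.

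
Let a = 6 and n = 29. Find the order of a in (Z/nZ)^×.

By Lagrange's theorem, ord_29(6) divides φ(29) = 29 − 1 = 28 = 2^2 · 7.
Divisors of 28: 1, 2, 4, 7, 14, 28.
Compute 6^d (mod 29) for the divisors d until we hit 1:
6^1 ≡ 6 (mod 29)
6^2 ≡ 7 (mod 29)
6^4 ≡ 20 (mod 29)
6^7 ≡ 28 (mod 29)
6^14 ≡ 1 (mod 29) ✓
Hence ord(6) = 14.

14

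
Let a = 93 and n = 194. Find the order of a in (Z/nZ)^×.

ord(93) | φ(194) = φ(2)·φ(97) = 1·96 = 96 = 2^5 · 3.
Divisors of 96: 1, 2, 3, 4, 6, 8, 12, 16, 24, 32, 48, 96.
Check 93^d mod 194 for each divisor in increasing order:
93^1 ≡ 93
93^2 ≡ 113
93^3 ≡ 33
93^4 ≡ 159
93^6 ≡ 119
93^8 ≡ 61
93^12 ≡ 193
93^16 ≡ 35
93^24 ≡ 1
The smallest such exponent is 24, so the order of 93 is 24.

24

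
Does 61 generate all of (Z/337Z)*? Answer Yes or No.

φ(337) = 337 − 1 = 336 = 2^4 · 3 · 7.
61 is a primitive root mod 337 iff 61^(φ(337)/q) ≢ 1 for every prime q | φ(337), i.e. q ∈ {2, 3, 7}.
61^168 ≡ 336 (mod 337)  [q = 2: ≢ 1 ✓]
61^112 ≡ 208 (mod 337)  [q = 3: ≢ 1 ✓]
61^48 ≡ 64 (mod 337)  [q = 7: ≢ 1 ✓]
Every test exponent gives a nontrivial residue, hence 61 generates the full group.

Yes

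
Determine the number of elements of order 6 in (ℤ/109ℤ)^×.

2

φ(109) = 109 − 1 = 108 = 2^2 · 3^3.
(Z/109Z)^× is cyclic (|G| = 108); a cyclic group of order m has exactly φ(d) elements of each order d | m, and none otherwise.
6 = 2 · 3 divides 108, and φ(6) = 2.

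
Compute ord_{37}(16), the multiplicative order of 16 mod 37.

9

ord(16) | φ(37) = 37 − 1 = 36 = 2^2 · 3^2.
Divisors of 36: 1, 2, 3, 4, 6, 9, 12, 18, 36.
Check 16^d mod 37 for each divisor in increasing order:
16^1 ≡ 16
16^2 ≡ 34
16^3 ≡ 26
16^4 ≡ 9
16^6 ≡ 10
16^9 ≡ 1
So ord_37(16) = 9.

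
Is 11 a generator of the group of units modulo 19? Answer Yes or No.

No

φ(19) = 19 − 1 = 18 = 2 · 3^2.
An element g generates (Z/19Z)^× iff g^(18/q) ≢ 1 (mod 19) for each prime q ∈ {2, 3}.
11^9 ≡ 1 (mod 19)  [q = 2: ≡ 1 ✗]
11^6 ≡ 1 (mod 19)  [q = 3: ≡ 1 ✗]
Since 11^9 ≡ 1, the order of 11 divides 9 < 18, so 11 is not a primitive root.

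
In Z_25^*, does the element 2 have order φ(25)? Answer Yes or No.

Yes

φ(25) = φ(5^2) = 5·(5−1) = 20 = 2^2 · 5.
2 is a primitive root mod 25 iff 2^(φ(25)/q) ≢ 1 for every prime q | φ(25), i.e. q ∈ {2, 5}.
2^10 ≡ 24 (mod 25)  [q = 2: ≢ 1 ✓]
2^4 ≡ 16 (mod 25)  [q = 5: ≢ 1 ✓]
Every test exponent gives a nontrivial residue, hence 2 generates the full group.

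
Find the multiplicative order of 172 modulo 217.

30

ord(172) | φ(217) = φ(7·31) = (7−1)·(31−1) = 6·30 = 180 = 2^2 · 3^2 · 5.
Divisors of 180: 1, 2, 3, 4, 5, 6, 9, 10, 12, 15, 18, 20, 30, 36, 45, 60, 90, 180.
Evaluate successive powers at the divisors of 180:
172^1 ≡ 172
172^2 ≡ 72
172^3 ≡ 15
172^4 ≡ 193
172^5 ≡ 212
172^6 ≡ 8
172^9 ≡ 120
172^10 ≡ 25
172^12 ≡ 64
172^15 ≡ 92
172^18 ≡ 78
172^20 ≡ 191
172^30 ≡ 1
So ord_217(172) = 30.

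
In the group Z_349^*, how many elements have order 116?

56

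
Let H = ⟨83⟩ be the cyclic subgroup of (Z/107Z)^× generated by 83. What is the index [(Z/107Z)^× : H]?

Since 83 ∈ (Z/107Z)^×, its order divides φ(107) = 107 − 1 = 106 = 2 · 53.
Divisors of 106: 1, 2, 53, 106.
Check 83^d mod 107 for each divisor in increasing order:
83^1 ≡ 83 (mod 107)
83^2 ≡ 41 (mod 107)
83^53 ≡ 1 (mod 107) ✓
The order of 83 is 53, so the subgroup it generates has 53 elements.
[(Z/107Z)^× : ⟨83⟩] = 106/53 = 2.

2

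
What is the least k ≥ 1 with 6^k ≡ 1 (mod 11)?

10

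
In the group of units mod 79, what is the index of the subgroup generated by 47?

ord(47) | φ(79) = 79 − 1 = 78 = 2 · 3 · 13.
Divisors of 78: 1, 2, 3, 6, 13, 26, 39, 78.
Test each divisor d:
47^1 ≡ 47
47^2 ≡ 76
47^3 ≡ 17
47^6 ≡ 52
47^13 ≡ 56
47^26 ≡ 55
47^39 ≡ 78
47^78 ≡ 1
So ord_79(47) = 78, hence |⟨47⟩| = 78.
[(Z/79Z)^× : ⟨47⟩] = 78/78 = 1.

1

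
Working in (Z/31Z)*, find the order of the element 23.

10

Since 23 ∈ (Z/31Z)^×, its order divides φ(31) = 31 − 1 = 30 = 2 · 3 · 5.
Divisors of 30: 1, 2, 3, 5, 6, 10, 15, 30.
Check 23^d mod 31 for each divisor in increasing order:
23^1 ≡ 23
23^2 ≡ 2
23^3 ≡ 15
23^5 ≡ 30
23^6 ≡ 8
23^10 ≡ 1
Therefore the multiplicative order of 23 modulo 31 is 10.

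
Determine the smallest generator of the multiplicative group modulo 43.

3

φ(43) = 43 − 1 = 42 = 2 · 3 · 7.
g is a primitive root iff g^(42/q) ≢ 1 (mod 43) for each prime q ∈ {2, 3, 7}.
g = 2: 2^21 ≡ 42; 2^14 ≡ 1 — hits 1, so not a primitive root.
g = 3: 3^21 ≡ 42; 3^14 ≡ 36; 3^6 ≡ 41 — none is 1, so 3 is a primitive root.
So 3 is the smallest generator of (Z/43Z)^×.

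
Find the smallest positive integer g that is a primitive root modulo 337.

φ(337) = 337 − 1 = 336 = 2^4 · 3 · 7.
g is a primitive root iff g^(336/q) ≢ 1 (mod 337) for each prime q ∈ {2, 3, 7}.
g = 2: 2^168 ≡ 1 — hits 1, so not a primitive root.
g = 3: 3^168 ≡ 1 — hits 1, so not a primitive root.
g = 4: 4^168 ≡ 1 — hits 1, so not a primitive root.
g = 5: 5^168 ≡ 336; 5^112 ≡ 1 — hits 1, so not a primitive root.
g = 6: 6^168 ≡ 1 — hits 1, so not a primitive root.
g = 7: 7^168 ≡ 1 — hits 1, so not a primitive root.
g = 8: 8^168 ≡ 1 — hits 1, so not a primitive root.
g = 9: 9^168 ≡ 1 — hits 1, so not a primitive root.
g = 10: 10^168 ≡ 336; 10^112 ≡ 128; 10^48 ≡ 175 — none is 1, so 10 is a primitive root.
So 10 is the smallest generator of (Z/337Z)^×.

10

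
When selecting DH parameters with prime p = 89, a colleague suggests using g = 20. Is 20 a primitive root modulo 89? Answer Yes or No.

No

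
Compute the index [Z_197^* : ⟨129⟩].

By Lagrange's theorem, ord_197(129) divides φ(197) = 197 − 1 = 196 = 2^2 · 7^2.
Divisors of 196: 1, 2, 4, 7, 14, 28, 49, 98, 196.
Check 129^d mod 197 for each divisor in increasing order:
129^1 ≡ 129 (mod 197)
129^2 ≡ 93 (mod 197)
129^4 ≡ 178 (mod 197)
129^7 ≡ 183 (mod 197)
129^14 ≡ 196 (mod 197)
129^28 ≡ 1 (mod 197) ✓
The order of 129 is 28, so the subgroup it generates has 28 elements.
Index = |(Z/197Z)^×| / |⟨129⟩| = 196 / 28 = 7.

7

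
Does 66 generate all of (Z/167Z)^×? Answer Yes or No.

No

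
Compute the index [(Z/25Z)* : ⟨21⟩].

4

By Lagrange's theorem, ord_25(21) divides φ(25) = φ(5^2) = 5·(5−1) = 20 = 2^2 · 5.
Divisors of 20: 1, 2, 4, 5, 10, 20.
Test each divisor d:
21^1 ≡ 21 (mod 25)
21^2 ≡ 16 (mod 25)
21^4 ≡ 6 (mod 25)
21^5 ≡ 1 (mod 25) ✓
Thus |⟨21⟩| = ord(21) = 5.
[(Z/25Z)^× : ⟨21⟩] = 20/5 = 4.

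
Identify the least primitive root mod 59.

2

φ(59) = 59 − 1 = 58 = 2 · 29.
g is a primitive root iff g^(58/q) ≢ 1 (mod 59) for each prime q ∈ {2, 29}.
g = 2: 2^29 ≡ 58; 2^2 ≡ 4 — none is 1, so 2 is a primitive root.
Hence the least primitive root of 59 is 2.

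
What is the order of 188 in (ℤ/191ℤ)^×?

190

ord(188) | φ(191) = 191 − 1 = 190 = 2 · 5 · 19.
Divisors of 190: 1, 2, 5, 10, 19, 38, 95, 190.
Test each divisor d:
188^1 ≡ 188
188^2 ≡ 9
188^5 ≡ 139
188^10 ≡ 30
188^19 ≡ 82
188^38 ≡ 39
188^95 ≡ 190
188^190 ≡ 1
Therefore the multiplicative order of 188 modulo 191 is 190.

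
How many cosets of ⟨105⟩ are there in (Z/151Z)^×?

By Lagrange's theorem, ord_151(105) divides φ(151) = 151 − 1 = 150 = 2 · 3 · 5^2.
Divisors of 150: 1, 2, 3, 5, 6, 10, 15, 25, 30, 50, 75, 150.
Evaluate successive powers at the divisors of 150:
105^1 ≡ 105 (mod 151)
105^2 ≡ 2 (mod 151)
105^3 ≡ 59 (mod 151)
105^5 ≡ 118 (mod 151)
105^6 ≡ 8 (mod 151)
105^10 ≡ 32 (mod 151)
105^15 ≡ 1 (mod 151) ✓
So ord_151(105) = 15, hence |⟨105⟩| = 15.
[(Z/151Z)^× : ⟨105⟩] = 150/15 = 10.

10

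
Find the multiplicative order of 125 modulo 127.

14

ord(125) | φ(127) = 127 − 1 = 126 = 2 · 3^2 · 7.
Divisors of 126: 1, 2, 3, 6, 7, 9, 14, 18, 21, 42, 63, 126.
Test each divisor d:
125^1 ≡ 125 (mod 127)
125^2 ≡ 4 (mod 127)
125^3 ≡ 119 (mod 127)
125^6 ≡ 64 (mod 127)
125^7 ≡ 126 (mod 127)
125^9 ≡ 123 (mod 127)
125^14 ≡ 1 (mod 127) ✓
So ord_127(125) = 14.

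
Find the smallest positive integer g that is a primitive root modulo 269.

2

φ(269) = 269 − 1 = 268 = 2^2 · 67.
g is a primitive root iff g^(268/q) ≢ 1 (mod 269) for each prime q ∈ {2, 67}.
g = 2: 2^134 ≡ 268; 2^4 ≡ 16 — none is 1, so 2 is a primitive root.
So 2 is the smallest generator of (Z/269Z)^×.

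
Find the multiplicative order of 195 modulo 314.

Since 195 ∈ (Z/314Z)^×, its order divides φ(314) = φ(2)·φ(157) = 1·156 = 156 = 2^2 · 3 · 13.
Divisors of 156: 1, 2, 3, 4, 6, 12, 13, 26, 39, 52, 78, 156.
Test each divisor d:
195^1 ≡ 195 (mod 314)
195^2 ≡ 31 (mod 314)
195^3 ≡ 79 (mod 314)
195^4 ≡ 19 (mod 314)
195^6 ≡ 275 (mod 314)
195^12 ≡ 265 (mod 314)
195^13 ≡ 179 (mod 314)
195^26 ≡ 13 (mod 314)
195^39 ≡ 129 (mod 314)
195^52 ≡ 169 (mod 314)
195^78 ≡ 313 (mod 314)
195^156 ≡ 1 (mod 314) ✓
Hence ord(195) = 156.

156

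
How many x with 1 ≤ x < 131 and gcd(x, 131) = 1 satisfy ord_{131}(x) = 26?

12

φ(131) = 131 − 1 = 130 = 2 · 5 · 13.
(Z/131Z)^× is cyclic (|G| = 130); a cyclic group of order m has exactly φ(d) elements of each order d | m, and none otherwise.
26 = 2 · 13 divides 130, and φ(26) = 12.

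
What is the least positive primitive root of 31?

3

φ(31) = 31 − 1 = 30 = 2 · 3 · 5.
Test candidates g = 2, 3, … against the prime factors q ∈ {2, 3, 5} of φ(31): g is a generator iff g^(30/q) ≢ 1 for every such q.
g = 2: 2^15 ≡ 1 — hits 1, so not a primitive root.
g = 3: 3^15 ≡ 30; 3^10 ≡ 25; 3^6 ≡ 16 — none is 1, so 3 is a primitive root.
Hence the least primitive root of 31 is 3.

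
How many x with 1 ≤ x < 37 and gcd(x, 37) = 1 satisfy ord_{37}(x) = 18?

φ(37) = 37 − 1 = 36 = 2^2 · 3^2.
(Z/37Z)^× is cyclic (|G| = 36); a cyclic group of order m has exactly φ(d) elements of each order d | m, and none otherwise.
18 = 2 · 3^2 divides 36, and φ(18) = 6.

6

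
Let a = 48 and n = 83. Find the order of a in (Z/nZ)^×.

41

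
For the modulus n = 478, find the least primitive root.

7

φ(478) = φ(2)·φ(239) = 1·238 = 238 = 2 · 7 · 17.
g is a primitive root iff g^(238/q) ≢ 1 (mod 478) for each prime q ∈ {2, 7, 17}.
g = 2: gcd(2, 478) = 2 > 1, not a unit — skip.
g = 3: 3^119 ≡ 1 — hits 1, so not a primitive root.
g = 4: gcd(4, 478) = 2 > 1, not a unit — skip.
g = 5: 5^119 ≡ 1 — hits 1, so not a primitive root.
g = 6: gcd(6, 478) = 2 > 1, not a unit — skip.
g = 7: 7^119 ≡ 477; 7^34 ≡ 263; 7^14 ≡ 211 — none is 1, so 7 is a primitive root.
Hence the least primitive root of 478 is 7.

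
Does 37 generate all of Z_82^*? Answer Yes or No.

No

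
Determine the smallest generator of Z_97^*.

5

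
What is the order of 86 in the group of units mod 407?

45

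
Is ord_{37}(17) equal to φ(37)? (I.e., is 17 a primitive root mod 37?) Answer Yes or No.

Yes

φ(37) = 37 − 1 = 36 = 2^2 · 3^2.
An element g generates (Z/37Z)^× iff g^(36/q) ≢ 1 (mod 37) for each prime q ∈ {2, 3}.
17^18 ≡ 36 (mod 37)  [q = 2: ≢ 1 ✓]
17^12 ≡ 26 (mod 37)  [q = 3: ≢ 1 ✓]
Every test exponent gives a nontrivial residue, hence 17 generates the full group.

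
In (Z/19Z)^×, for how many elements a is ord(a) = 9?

6

φ(19) = 19 − 1 = 18 = 2 · 3^2.
(Z/19Z)^× is cyclic (|G| = 18); a cyclic group of order m has exactly φ(d) elements of each order d | m, and none otherwise.
9 = 3^2 divides 18, and φ(9) = 6.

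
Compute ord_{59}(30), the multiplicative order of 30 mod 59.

By Lagrange's theorem, ord_59(30) divides φ(59) = 59 − 1 = 58 = 2 · 29.
Divisors of 58: 1, 2, 29, 58.
Evaluate successive powers at the divisors of 58:
30^1 ≡ 30 (mod 59)
30^2 ≡ 15 (mod 59)
30^29 ≡ 58 (mod 59)
30^58 ≡ 1 (mod 59) ✓
Hence ord(30) = 58.

58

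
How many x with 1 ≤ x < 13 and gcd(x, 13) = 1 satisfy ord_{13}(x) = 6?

2

φ(13) = 13 − 1 = 12 = 2^2 · 3.
In a cyclic group of order 12, there are φ(d) elements of order d for each divisor d of 12, and zero for non-divisors.
6 = 2 · 3 divides 12, and φ(6) = 2.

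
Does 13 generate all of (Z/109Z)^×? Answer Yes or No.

φ(109) = 109 − 1 = 108 = 2^2 · 3^3.
Test 13^(108/q) mod 109 for each prime factor q of 108:
13^54 ≡ 108 (mod 109)  [q = 2: ≢ 1 ✓]
13^36 ≡ 63 (mod 109)  [q = 3: ≢ 1 ✓]
All checks pass, so 13 has order 108 and is a primitive root modulo 109.

Yes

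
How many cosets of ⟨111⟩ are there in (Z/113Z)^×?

4

The order of 111 must divide φ(113) = 113 − 1 = 112 = 2^4 · 7.
Divisors of 112: 1, 2, 4, 7, 8, 14, 16, 28, 56, 112.
Check 111^d mod 113 for each divisor in increasing order:
111^1 ≡ 111
111^2 ≡ 4
111^4 ≡ 16
111^7 ≡ 98
111^8 ≡ 30
111^14 ≡ 112
111^16 ≡ 109
111^28 ≡ 1
So ord_113(111) = 28, hence |⟨111⟩| = 28.
Index = |(Z/113Z)^×| / |⟨111⟩| = 112 / 28 = 4.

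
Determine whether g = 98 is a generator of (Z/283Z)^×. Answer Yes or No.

Yes

φ(283) = 283 − 1 = 282 = 2 · 3 · 47.
It suffices to check that the order of 98 is not a proper divisor of 282: compute 98^(282/q) for q ∈ {2, 3, 47}.
98^141 ≡ 282 (mod 283)  [q = 2: ≢ 1 ✓]
98^94 ≡ 238 (mod 283)  [q = 3: ≢ 1 ✓]
98^6 ≡ 111 (mod 283)  [q = 47: ≢ 1 ✓]
None equal 1, so ord_283(98) = 282: 98 is a primitive root.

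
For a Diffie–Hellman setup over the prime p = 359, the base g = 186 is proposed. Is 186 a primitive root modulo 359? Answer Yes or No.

Yes

φ(359) = 359 − 1 = 358 = 2 · 179.
186 is a primitive root mod 359 iff 186^(φ(359)/q) ≢ 1 for every prime q | φ(359), i.e. q ∈ {2, 179}.
186^179 ≡ 358 (mod 359)  [q = 2: ≢ 1 ✓]
186^2 ≡ 132 (mod 359)  [q = 179: ≢ 1 ✓]
All checks pass, so 186 has order 358 and is a primitive root modulo 359.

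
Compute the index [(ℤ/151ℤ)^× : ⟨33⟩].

25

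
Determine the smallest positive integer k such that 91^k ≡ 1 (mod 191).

190

Since 91 ∈ (Z/191Z)^×, its order divides φ(191) = 191 − 1 = 190 = 2 · 5 · 19.
Divisors of 190: 1, 2, 5, 10, 19, 38, 95, 190.
Test each divisor d:
91^1 ≡ 91 (mod 191)
91^2 ≡ 68 (mod 191)
91^5 ≡ 11 (mod 191)
91^10 ≡ 121 (mod 191)
91^19 ≡ 142 (mod 191)
91^38 ≡ 109 (mod 191)
91^95 ≡ 190 (mod 191)
91^190 ≡ 1 (mod 191) ✓
Hence ord(91) = 190.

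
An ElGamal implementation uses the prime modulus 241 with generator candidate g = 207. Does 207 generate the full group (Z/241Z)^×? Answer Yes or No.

φ(241) = 241 − 1 = 240 = 2^4 · 3 · 5.
207 is a primitive root mod 241 iff 207^(φ(241)/q) ≢ 1 for every prime q | φ(241), i.e. q ∈ {2, 3, 5}.
207^120 ≡ 240 (mod 241)  [q = 2: ≢ 1 ✓]
207^80 ≡ 15 (mod 241)  [q = 3: ≢ 1 ✓]
207^48 ≡ 91 (mod 241)  [q = 5: ≢ 1 ✓]
Every test exponent gives a nontrivial residue, hence 207 generates the full group.

Yes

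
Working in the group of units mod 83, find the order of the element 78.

41

Since 78 ∈ (Z/83Z)^×, its order divides φ(83) = 83 − 1 = 82 = 2 · 41.
Divisors of 82: 1, 2, 41, 82.
Evaluate successive powers at the divisors of 82:
78^1 ≡ 78 (mod 83)
78^2 ≡ 25 (mod 83)
78^41 ≡ 1 (mod 83) ✓
The smallest such exponent is 41, so the order of 78 is 41.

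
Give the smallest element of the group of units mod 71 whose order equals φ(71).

7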